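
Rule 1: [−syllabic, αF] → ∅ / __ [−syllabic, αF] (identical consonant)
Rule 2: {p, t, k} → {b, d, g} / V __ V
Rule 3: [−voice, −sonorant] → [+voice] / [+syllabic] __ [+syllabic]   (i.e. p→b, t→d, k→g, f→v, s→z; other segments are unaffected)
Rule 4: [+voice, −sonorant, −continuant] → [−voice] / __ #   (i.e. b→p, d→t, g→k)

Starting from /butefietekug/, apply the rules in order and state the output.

Rule 1 (degemination): no segment meets the environment; /butefietekug/ is unchanged.
Rule 2 (intervocalic voicing): /t/ is a voiceless stop between vowels /u/ and /e/, so it voices to [d]. /t/ is a voiceless stop between vowels /e/ and /e/, so it voices to [d]. /k/ is a voiceless stop between vowels /e/ and /u/, so it voices to [g]. /butefietekug/ → budefiedegug.
Rule 3 (intervocalic voicing): /f/ is a voiceless obstruent between vowels /e/ and /i/, so it voices to [v]. /budefiedegug/ → budeviedegug.
Rule 4 (final devoicing): /g/ is a voiced stop in word-final position, so it devoices to [k]. /budeviedegug/ → budeviedeguk.

budeviedeguk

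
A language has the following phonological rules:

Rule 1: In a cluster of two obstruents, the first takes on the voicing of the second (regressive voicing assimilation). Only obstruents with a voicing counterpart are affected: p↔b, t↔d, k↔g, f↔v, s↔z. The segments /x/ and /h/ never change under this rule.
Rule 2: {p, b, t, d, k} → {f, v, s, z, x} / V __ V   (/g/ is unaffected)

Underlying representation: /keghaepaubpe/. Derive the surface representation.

kekhaefauppe

Rule 1 (regressive voicing assimilation): /g/ precedes the voiceless obstruent /h/, so it devoices to [k] by assimilation. /b/ precedes the voiceless obstruent /p/, so it devoices to [p] by assimilation. /keghaepaubpe/ → kekhaepauppe.
Rule 2 (intervocalic spirantization): /p/ is a stop between vowels /e/ and /a/, so it spirantizes to the fricative [f]. /kekhaepauppe/ → kekhaefauppe.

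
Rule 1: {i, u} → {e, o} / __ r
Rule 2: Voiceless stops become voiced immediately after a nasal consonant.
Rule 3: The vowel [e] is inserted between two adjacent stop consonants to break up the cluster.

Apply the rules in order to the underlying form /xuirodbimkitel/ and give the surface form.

xuerodebimgitel

Rule 1 (pre-rhotic lowering): /i/ is a high vowel immediately before /r/, so it lowers to [e]. /xuirodbimkitel/ → xuerodbimkitel.
Rule 2 (post-nasal voicing): /k/ is a voiceless stop immediately after the nasal /m/, so it voices to [g]. /xuerodbimkitel/ → xuerodbimgitel.
Rule 3 (stop-cluster e-epenthesis): /d/ and /b/ form a stop–stop cluster, so [e] is inserted between them. /xuerodbimgitel/ → xuerodebimgitel.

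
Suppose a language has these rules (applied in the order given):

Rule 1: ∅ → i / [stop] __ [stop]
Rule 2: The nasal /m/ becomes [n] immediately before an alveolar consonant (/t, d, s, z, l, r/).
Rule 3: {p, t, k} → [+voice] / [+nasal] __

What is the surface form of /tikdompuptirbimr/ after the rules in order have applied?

tikidombupitirbinr

Rule 1 (stop-cluster i-epenthesis): /k/ and /d/ form a stop–stop cluster, so [i] is inserted between them. /p/ and /t/ form a stop–stop cluster, so [i] is inserted between them. /tikdompuptirbimr/ → tikidompupitirbimr.
Rule 2 (nasal place assimilation): /m/ precedes the alveolar consonant /r/, so it assimilates in place to [n]. /tikidompupitirbimr/ → tikidompupitirbinr.
Rule 3 (post-nasal voicing): /p/ is a voiceless stop immediately after the nasal /m/, so it voices to [b]. /tikidompupitirbinr/ → tikidombupitirbinr.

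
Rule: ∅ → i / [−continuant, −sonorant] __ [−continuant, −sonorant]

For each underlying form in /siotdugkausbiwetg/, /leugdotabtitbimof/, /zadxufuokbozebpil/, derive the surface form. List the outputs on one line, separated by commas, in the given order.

/siotdugkausbiwetg/: /t/ and /d/ form a stop–stop cluster, so [i] is inserted between them. /g/ and /k/ form a stop–stop cluster, so [i] is inserted between them. /t/ and /g/ form a stop–stop cluster, so [i] is inserted between them. → [siotidugikausbiwetig].
/leugdotabtitbimof/: /g/ and /d/ form a stop–stop cluster, so [i] is inserted between them. /b/ and /t/ form a stop–stop cluster, so [i] is inserted between them. /t/ and /b/ form a stop–stop cluster, so [i] is inserted between them. → [leugidotabititibimof].
/zadxufuokbozebpil/: /k/ and /b/ form a stop–stop cluster, so [i] is inserted between them. /b/ and /p/ form a stop–stop cluster, so [i] is inserted between them. → [zadxufuokibozebipil].

siotidugikausbiwetig, leugidotabititibimof, zadxufuokibozebipil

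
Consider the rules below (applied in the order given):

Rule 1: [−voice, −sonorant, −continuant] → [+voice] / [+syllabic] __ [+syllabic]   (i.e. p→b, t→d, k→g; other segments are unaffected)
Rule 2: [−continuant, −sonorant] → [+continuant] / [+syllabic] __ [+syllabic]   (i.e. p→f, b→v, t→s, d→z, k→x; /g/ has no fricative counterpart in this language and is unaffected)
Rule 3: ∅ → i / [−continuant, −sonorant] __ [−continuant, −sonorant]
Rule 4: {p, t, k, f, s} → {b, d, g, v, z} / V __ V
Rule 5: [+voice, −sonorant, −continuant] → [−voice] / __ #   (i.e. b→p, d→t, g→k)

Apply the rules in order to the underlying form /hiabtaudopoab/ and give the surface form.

Rule 1 (intervocalic voicing): /p/ is a voiceless stop between vowels /o/ and /o/, so it voices to [b]. /hiabtaudopoab/ → hiabtaudoboab.
Rule 2 (intervocalic spirantization): /d/ is a stop between vowels /u/ and /o/, so it spirantizes to the fricative [z]. /b/ is a stop between vowels /o/ and /o/, so it spirantizes to the fricative [v]. /hiabtaudoboab/ → hiabtauzovoab.
Rule 3 (stop-cluster i-epenthesis): /b/ and /t/ form a stop–stop cluster, so [i] is inserted between them. /hiabtauzovoab/ → hiabitauzovoab.
Rule 4 (intervocalic voicing): /t/ is a voiceless obstruent between vowels /i/ and /a/, so it voices to [d]. /hiabitauzovoab/ → hiabidauzovoab.
Rule 5 (final devoicing): /b/ is a voiced stop in word-final position, so it devoices to [p]. /hiabidauzovoab/ → hiabidauzovoap.

hiabidauzovoap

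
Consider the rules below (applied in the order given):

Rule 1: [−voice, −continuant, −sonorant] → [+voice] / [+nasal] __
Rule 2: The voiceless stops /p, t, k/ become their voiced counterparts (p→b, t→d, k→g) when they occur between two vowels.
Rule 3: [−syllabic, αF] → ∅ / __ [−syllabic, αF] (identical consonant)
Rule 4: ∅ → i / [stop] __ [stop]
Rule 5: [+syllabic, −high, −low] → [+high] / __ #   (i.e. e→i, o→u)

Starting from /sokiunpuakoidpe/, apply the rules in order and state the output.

Rule 1 (post-nasal voicing): /p/ is a voiceless stop immediately after the nasal /n/, so it voices to [b]. /sokiunpuakoidpe/ → sokiunbuakoidpe.
Rule 2 (intervocalic voicing): /k/ is a voiceless stop between vowels /o/ and /i/, so it voices to [g]. /k/ is a voiceless stop between vowels /a/ and /o/, so it voices to [g]. /sokiunbuakoidpe/ → sogiunbuagoidpe.
Rule 3 (degemination): no segment meets the environment; /sogiunbuagoidpe/ is unchanged.
Rule 4 (stop-cluster i-epenthesis): /d/ and /p/ form a stop–stop cluster, so [i] is inserted between them. /sogiunbuagoidpe/ → sogiunbuagoidipe.
Rule 5 (final vowel raising): /e/ is a mid vowel in word-final position, so it raises to [i]. /sogiunbuagoidipe/ → sogiunbuagoidipi.

sogiunbuagoidipi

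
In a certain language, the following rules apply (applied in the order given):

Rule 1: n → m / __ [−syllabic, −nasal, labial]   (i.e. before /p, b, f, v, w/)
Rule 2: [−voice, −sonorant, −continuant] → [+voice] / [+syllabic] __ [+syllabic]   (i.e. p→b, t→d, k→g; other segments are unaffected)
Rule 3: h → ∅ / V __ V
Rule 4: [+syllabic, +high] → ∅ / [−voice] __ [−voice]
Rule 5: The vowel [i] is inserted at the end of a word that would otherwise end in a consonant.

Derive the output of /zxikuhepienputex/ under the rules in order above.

zxiguebiempudexi

Rule 1 (nasal place assimilation): /n/ precedes the labial consonant /p/, so it assimilates in place to [m]. /zxikuhepienputex/ → zxikuhepiemputex.
Rule 2 (intervocalic voicing): /k/ is a voiceless stop between vowels /i/ and /u/, so it voices to [g]. /p/ is a voiceless stop between vowels /e/ and /i/, so it voices to [b]. /t/ is a voiceless stop between vowels /u/ and /e/, so it voices to [d]. /zxikuhepiemputex/ → zxiguhebiempudex.
Rule 3 (intervocalic h-deletion): /h/ occurs between vowels /u/ and /e/, so it deletes. /zxiguhebiempudex/ → zxiguebiempudex.
Rule 4 (high vowel syncope): no segment meets the environment; /zxiguebiempudex/ is unchanged.
Rule 5 (final i-epenthesis): the form ends in the consonant /x/, so [i] is inserted word-finally. /zxiguebiempudex/ → zxiguebiempudexi.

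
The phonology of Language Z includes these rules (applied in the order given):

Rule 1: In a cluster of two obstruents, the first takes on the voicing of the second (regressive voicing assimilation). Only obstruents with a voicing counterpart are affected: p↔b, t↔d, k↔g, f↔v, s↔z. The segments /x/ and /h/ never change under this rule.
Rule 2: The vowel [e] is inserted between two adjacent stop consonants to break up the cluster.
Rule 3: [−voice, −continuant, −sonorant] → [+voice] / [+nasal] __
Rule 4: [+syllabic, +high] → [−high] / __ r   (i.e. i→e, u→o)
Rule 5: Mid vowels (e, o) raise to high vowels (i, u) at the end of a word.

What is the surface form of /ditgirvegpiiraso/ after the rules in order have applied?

didegervekepierasu

Rule 1 (regressive voicing assimilation): /t/ precedes the voiced obstruent /g/, so it voices to [d] by assimilation. /g/ precedes the voiceless obstruent /p/, so it devoices to [k] by assimilation. /ditgirvegpiiraso/ → didgirvekpiiraso.
Rule 2 (stop-cluster e-epenthesis): /d/ and /g/ form a stop–stop cluster, so [e] is inserted between them. /k/ and /p/ form a stop–stop cluster, so [e] is inserted between them. /didgirvekpiiraso/ → didegirvekepiiraso.
Rule 3 (post-nasal voicing): no segment meets the environment; /didegirvekepiiraso/ is unchanged.
Rule 4 (pre-rhotic lowering): /i/ is a high vowel immediately before /r/, so it lowers to [e]. /i/ is a high vowel immediately before /r/, so it lowers to [e]. /didegirvekepiiraso/ → didegervekepieraso.
Rule 5 (final vowel raising): /o/ is a mid vowel in word-final position, so it raises to [u]. /didegervekepieraso/ → didegervekepierasu.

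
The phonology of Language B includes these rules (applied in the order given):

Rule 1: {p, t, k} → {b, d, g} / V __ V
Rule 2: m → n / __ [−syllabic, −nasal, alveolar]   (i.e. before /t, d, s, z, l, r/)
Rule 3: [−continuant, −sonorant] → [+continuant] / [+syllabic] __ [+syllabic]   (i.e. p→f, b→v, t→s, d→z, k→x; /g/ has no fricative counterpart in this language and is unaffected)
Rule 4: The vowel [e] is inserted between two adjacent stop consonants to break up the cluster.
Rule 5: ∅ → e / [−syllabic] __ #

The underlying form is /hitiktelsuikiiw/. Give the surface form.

hiziketelsuigiiwe

Rule 1 (intervocalic voicing): /t/ is a voiceless stop between vowels /i/ and /i/, so it voices to [d]. /k/ is a voiceless stop between vowels /i/ and /i/, so it voices to [g]. /hitiktelsuikiiw/ → hidiktelsuigiiw.
Rule 2 (nasal place assimilation): no segment meets the environment; /hidiktelsuigiiw/ is unchanged.
Rule 3 (intervocalic spirantization): /d/ is a stop between vowels /i/ and /i/, so it spirantizes to the fricative [z]. /hidiktelsuigiiw/ → hiziktelsuigiiw.
Rule 4 (stop-cluster e-epenthesis): /k/ and /t/ form a stop–stop cluster, so [e] is inserted between them. /hiziktelsuigiiw/ → hiziketelsuigiiw.
Rule 5 (final e-epenthesis): the form ends in the consonant /w/, so [e] is inserted word-finally. /hiziketelsuigiiw/ → hiziketelsuigiiwe.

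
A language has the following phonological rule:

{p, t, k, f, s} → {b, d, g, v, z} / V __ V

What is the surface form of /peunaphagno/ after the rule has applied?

No segment of /peunaphagno/ meets the structural description of the rule, so the form surfaces unchanged.

peunaphagno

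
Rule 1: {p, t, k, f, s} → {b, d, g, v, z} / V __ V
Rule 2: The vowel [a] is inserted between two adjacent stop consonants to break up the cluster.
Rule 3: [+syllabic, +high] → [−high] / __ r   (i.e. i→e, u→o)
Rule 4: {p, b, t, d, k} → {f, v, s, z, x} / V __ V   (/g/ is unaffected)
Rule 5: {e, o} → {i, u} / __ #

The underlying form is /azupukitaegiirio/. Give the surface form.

Rule 1 (intervocalic voicing): /p/ is a voiceless obstruent between vowels /u/ and /u/, so it voices to [b]. /k/ is a voiceless obstruent between vowels /u/ and /i/, so it voices to [g]. /t/ is a voiceless obstruent between vowels /i/ and /a/, so it voices to [d]. /azupukitaegiirio/ → azubugidaegiirio.
Rule 2 (stop-cluster a-epenthesis): no segment meets the environment; /azubugidaegiirio/ is unchanged.
Rule 3 (pre-rhotic lowering): /i/ is a high vowel immediately before /r/, so it lowers to [e]. /azubugidaegiirio/ → azubugidaegierio.
Rule 4 (intervocalic spirantization): /b/ is a stop between vowels /u/ and /u/, so it spirantizes to the fricative [v]. /d/ is a stop between vowels /i/ and /a/, so it spirantizes to the fricative [z]. /azubugidaegierio/ → azuvugizaegierio.
Rule 5 (final vowel raising): /o/ is a mid vowel in word-final position, so it raises to [u]. /azuvugizaegierio/ → azuvugizaegieriu.

azuvugizaegieriu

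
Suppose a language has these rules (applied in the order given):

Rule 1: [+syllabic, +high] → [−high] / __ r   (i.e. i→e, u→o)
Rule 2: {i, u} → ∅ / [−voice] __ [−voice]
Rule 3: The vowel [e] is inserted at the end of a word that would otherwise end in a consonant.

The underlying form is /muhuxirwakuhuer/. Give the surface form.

muhxerwakhuere

Rule 1 (pre-rhotic lowering): /i/ is a high vowel immediately before /r/, so it lowers to [e]. /muhuxirwakuhuer/ → muhuxerwakuhuer.
Rule 2 (high vowel syncope): /u/ is a high vowel flanked by voiceless consonants /h/ and /x/, so it deletes. /u/ is a high vowel flanked by voiceless consonants /k/ and /h/, so it deletes. /muhuxerwakuhuer/ → muhxerwakhuer.
Rule 3 (final e-epenthesis): the form ends in the consonant /r/, so [e] is inserted word-finally. /muhxerwakhuer/ → muhxerwakhuere.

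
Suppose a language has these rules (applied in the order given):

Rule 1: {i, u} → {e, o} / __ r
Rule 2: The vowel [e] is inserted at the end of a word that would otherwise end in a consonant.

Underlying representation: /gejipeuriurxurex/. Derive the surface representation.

gejipeoriorxorexe

Rule 1 (pre-rhotic lowering): /u/ is a high vowel immediately before /r/, so it lowers to [o]. /u/ is a high vowel immediately before /r/, so it lowers to [o]. /u/ is a high vowel immediately before /r/, so it lowers to [o]. /gejipeuriurxurex/ → gejipeoriorxorex.
Rule 2 (final e-epenthesis): the form ends in the consonant /x/, so [e] is inserted word-finally. /gejipeoriorxorex/ → gejipeoriorxorexe.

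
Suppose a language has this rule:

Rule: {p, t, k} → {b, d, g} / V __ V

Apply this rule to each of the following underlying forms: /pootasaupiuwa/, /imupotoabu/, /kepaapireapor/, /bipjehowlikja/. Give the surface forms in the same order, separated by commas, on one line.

/pootasaupiuwa/: /t/ is a voiceless stop between vowels /o/ and /a/, so it voices to [d]. /p/ is a voiceless stop between vowels /u/ and /i/, so it voices to [b]. → [poodasaubiuwa].
/imupotoabu/: /p/ is a voiceless stop between vowels /u/ and /o/, so it voices to [b]. /t/ is a voiceless stop between vowels /o/ and /o/, so it voices to [d]. → [imubodoabu].
/kepaapireapor/: /p/ is a voiceless stop between vowels /e/ and /a/, so it voices to [b]. /p/ is a voiceless stop between vowels /a/ and /i/, so it voices to [b]. /p/ is a voiceless stop between vowels /a/ and /o/, so it voices to [b]. → [kebaabireabor].
/bipjehowlikja/: the rule's environment is not met; surfaces unchanged as [bipjehowlikja].

poodasaubiuwa, imubodoabu, kebaabireabor, bipjehowlikja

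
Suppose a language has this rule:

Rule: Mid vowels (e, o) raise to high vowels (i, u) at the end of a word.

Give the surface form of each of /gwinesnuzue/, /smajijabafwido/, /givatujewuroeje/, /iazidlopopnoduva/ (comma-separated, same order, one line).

/gwinesnuzue/: /e/ is a mid vowel in word-final position, so it raises to [i]. → [gwinesnuzui].
/smajijabafwido/: /o/ is a mid vowel in word-final position, so it raises to [u]. → [smajijabafwidu].
/givatujewuroeje/: /e/ is a mid vowel in word-final position, so it raises to [i]. → [givatujewuroeji].
/iazidlopopnoduva/: the rule's environment is not met; surfaces unchanged as [iazidlopopnoduva].

gwinesnuzui, smajijabafwidu, givatujewuroeji, iazidlopopnoduva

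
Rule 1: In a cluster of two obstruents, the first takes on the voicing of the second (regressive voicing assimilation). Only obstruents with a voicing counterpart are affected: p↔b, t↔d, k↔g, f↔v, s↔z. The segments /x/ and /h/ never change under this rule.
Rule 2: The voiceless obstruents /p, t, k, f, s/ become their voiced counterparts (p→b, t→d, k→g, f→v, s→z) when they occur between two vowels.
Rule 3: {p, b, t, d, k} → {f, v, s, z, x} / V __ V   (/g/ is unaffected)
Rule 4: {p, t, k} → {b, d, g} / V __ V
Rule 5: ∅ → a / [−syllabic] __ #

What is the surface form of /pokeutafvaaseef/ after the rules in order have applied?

pogeuzavvaazeefa

Rule 1 (regressive voicing assimilation): /f/ precedes the voiced obstruent /v/, so it voices to [v] by assimilation. /pokeutafvaaseef/ → pokeutavvaaseef.
Rule 2 (intervocalic voicing): /k/ is a voiceless obstruent between vowels /o/ and /e/, so it voices to [g]. /t/ is a voiceless obstruent between vowels /u/ and /a/, so it voices to [d]. /s/ is a voiceless obstruent between vowels /a/ and /e/, so it voices to [z]. /pokeutavvaaseef/ → pogeudavvaazeef.
Rule 3 (intervocalic spirantization): /d/ is a stop between vowels /u/ and /a/, so it spirantizes to the fricative [z]. /pogeudavvaazeef/ → pogeuzavvaazeef.
Rule 4 (intervocalic voicing): no segment meets the environment; /pogeuzavvaazeef/ is unchanged.
Rule 5 (final a-epenthesis): the form ends in the consonant /f/, so [a] is inserted word-finally. /pogeuzavvaazeef/ → pogeuzavvaazeefa.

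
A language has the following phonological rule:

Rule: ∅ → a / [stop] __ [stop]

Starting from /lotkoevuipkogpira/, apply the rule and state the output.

/t/ and /k/ form a stop–stop cluster, so [a] is inserted between them.
/p/ and /k/ form a stop–stop cluster, so [a] is inserted between them.
/g/ and /p/ form a stop–stop cluster, so [a] is inserted between them.
Surface form: [lotakoevuipakogapira].

lotakoevuipakogapira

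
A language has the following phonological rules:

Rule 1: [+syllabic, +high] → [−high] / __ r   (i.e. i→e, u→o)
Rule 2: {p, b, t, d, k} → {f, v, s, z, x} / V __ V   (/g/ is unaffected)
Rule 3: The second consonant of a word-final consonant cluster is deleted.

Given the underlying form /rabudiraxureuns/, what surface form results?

ravuzeraxoreun

Rule 1 (pre-rhotic lowering): /i/ is a high vowel immediately before /r/, so it lowers to [e]. /u/ is a high vowel immediately before /r/, so it lowers to [o]. /rabudiraxureuns/ → rabuderaxoreuns.
Rule 2 (intervocalic spirantization): /b/ is a stop between vowels /a/ and /u/, so it spirantizes to the fricative [v]. /d/ is a stop between vowels /u/ and /e/, so it spirantizes to the fricative [z]. /rabuderaxoreuns/ → ravuzeraxoreuns.
Rule 3 (final cluster simplification): /s/ is the second consonant of a word-final cluster /ns/, so it deletes. /ravuzeraxoreuns/ → ravuzeraxoreun.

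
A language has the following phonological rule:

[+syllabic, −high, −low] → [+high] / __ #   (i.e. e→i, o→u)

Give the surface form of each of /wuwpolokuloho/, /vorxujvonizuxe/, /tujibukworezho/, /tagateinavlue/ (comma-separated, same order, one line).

/wuwpolokuloho/: /o/ is a mid vowel in word-final position, so it raises to [u]. → [wuwpolokulohu].
/vorxujvonizuxe/: /e/ is a mid vowel in word-final position, so it raises to [i]. → [vorxujvonizuxi].
/tujibukworezho/: /o/ is a mid vowel in word-final position, so it raises to [u]. → [tujibukworezhu].
/tagateinavlue/: /e/ is a mid vowel in word-final position, so it raises to [i]. → [tagateinavlui].

wuwpolokulohu, vorxujvonizuxi, tujibukworezhu, tagateinavlui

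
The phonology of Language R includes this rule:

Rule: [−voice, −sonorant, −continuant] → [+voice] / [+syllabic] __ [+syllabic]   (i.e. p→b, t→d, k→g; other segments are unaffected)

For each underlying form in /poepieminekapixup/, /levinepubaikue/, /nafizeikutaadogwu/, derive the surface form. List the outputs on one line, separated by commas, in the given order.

/poepieminekapixup/: /p/ is a voiceless stop between vowels /e/ and /i/, so it voices to [b]. /k/ is a voiceless stop between vowels /e/ and /a/, so it voices to [g]. /p/ is a voiceless stop between vowels /a/ and /i/, so it voices to [b]. → [poebieminegabixup].
/levinepubaikue/: /p/ is a voiceless stop between vowels /e/ and /u/, so it voices to [b]. /k/ is a voiceless stop between vowels /i/ and /u/, so it voices to [g]. → [levinebubaigue].
/nafizeikutaadogwu/: /k/ is a voiceless stop between vowels /i/ and /u/, so it voices to [g]. /t/ is a voiceless stop between vowels /u/ and /a/, so it voices to [d]. → [nafizeigudaadogwu].

poebieminegabixup, levinebubaigue, nafizeigudaadogwu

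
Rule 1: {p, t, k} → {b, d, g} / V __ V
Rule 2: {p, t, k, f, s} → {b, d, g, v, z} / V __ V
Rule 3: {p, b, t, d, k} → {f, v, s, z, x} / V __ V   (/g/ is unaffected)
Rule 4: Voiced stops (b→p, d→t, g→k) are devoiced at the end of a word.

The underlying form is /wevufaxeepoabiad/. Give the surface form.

Rule 1 (intervocalic voicing): /p/ is a voiceless stop between vowels /e/ and /o/, so it voices to [b]. /wevufaxeepoabiad/ → wevufaxeeboabiad.
Rule 2 (intervocalic voicing): /f/ is a voiceless obstruent between vowels /u/ and /a/, so it voices to [v]. /wevufaxeeboabiad/ → wevuvaxeeboabiad.
Rule 3 (intervocalic spirantization): /b/ is a stop between vowels /e/ and /o/, so it spirantizes to the fricative [v]. /b/ is a stop between vowels /a/ and /i/, so it spirantizes to the fricative [v]. /wevuvaxeeboabiad/ → wevuvaxeevoaviad.
Rule 4 (final devoicing): /d/ is a voiced stop in word-final position, so it devoices to [t]. /wevuvaxeevoaviad/ → wevuvaxeevoaviat.

wevuvaxeevoaviat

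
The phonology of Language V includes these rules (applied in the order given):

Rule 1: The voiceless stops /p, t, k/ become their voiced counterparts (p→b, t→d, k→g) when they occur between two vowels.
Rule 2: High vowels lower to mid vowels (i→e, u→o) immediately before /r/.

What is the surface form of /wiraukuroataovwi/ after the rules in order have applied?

Rule 1 (intervocalic voicing): /k/ is a voiceless stop between vowels /u/ and /u/, so it voices to [g]. /t/ is a voiceless stop between vowels /a/ and /a/, so it voices to [d]. /wiraukuroataovwi/ → wirauguroadaovwi.
Rule 2 (pre-rhotic lowering): /i/ is a high vowel immediately before /r/, so it lowers to [e]. /u/ is a high vowel immediately before /r/, so it lowers to [o]. /wirauguroadaovwi/ → weraugoroadaovwi.

weraugoroadaovwi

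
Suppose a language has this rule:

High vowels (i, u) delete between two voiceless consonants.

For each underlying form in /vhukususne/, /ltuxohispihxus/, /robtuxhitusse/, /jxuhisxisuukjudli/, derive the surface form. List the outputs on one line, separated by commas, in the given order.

/vhukususne/: /u/ is a high vowel flanked by voiceless consonants /h/ and /k/, so it deletes. /u/ is a high vowel flanked by voiceless consonants /k/ and /s/, so it deletes. /u/ is a high vowel flanked by voiceless consonants /s/ and /s/, so it deletes. → [vhkssne].
/ltuxohispihxus/: /u/ is a high vowel flanked by voiceless consonants /t/ and /x/, so it deletes. /i/ is a high vowel flanked by voiceless consonants /h/ and /s/, so it deletes. /i/ is a high vowel flanked by voiceless consonants /p/ and /h/, so it deletes. /u/ is a high vowel flanked by voiceless consonants /x/ and /s/, so it deletes. → [ltxohsphxs].
/robtuxhitusse/: /u/ is a high vowel flanked by voiceless consonants /t/ and /x/, so it deletes. /i/ is a high vowel flanked by voiceless consonants /h/ and /t/, so it deletes. /u/ is a high vowel flanked by voiceless consonants /t/ and /s/, so it deletes. → [robtxhtsse].
/jxuhisxisuukjudli/: /u/ is a high vowel flanked by voiceless consonants /x/ and /h/, so it deletes. /i/ is a high vowel flanked by voiceless consonants /h/ and /s/, so it deletes. /i/ is a high vowel flanked by voiceless consonants /x/ and /s/, so it deletes. → [jxhsxsuukjudli].

vhkssne, ltxohsphxs, robtxhtsse, jxhsxsuukjudli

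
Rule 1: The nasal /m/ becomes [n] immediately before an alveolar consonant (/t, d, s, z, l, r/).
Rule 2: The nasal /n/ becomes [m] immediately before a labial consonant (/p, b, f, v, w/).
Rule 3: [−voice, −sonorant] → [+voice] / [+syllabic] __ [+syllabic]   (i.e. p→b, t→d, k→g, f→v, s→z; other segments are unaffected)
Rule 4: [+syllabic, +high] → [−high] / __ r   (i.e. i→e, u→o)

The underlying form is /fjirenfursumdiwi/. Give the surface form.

fjeremforsundiwi

Rule 1 (nasal place assimilation): /m/ precedes the alveolar consonant /d/, so it assimilates in place to [n]. /fjirenfursumdiwi/ → fjirenfursundiwi.
Rule 2 (nasal place assimilation): /n/ precedes the labial consonant /f/, so it assimilates in place to [m]. /fjirenfursundiwi/ → fjiremfursundiwi.
Rule 3 (intervocalic voicing): no segment meets the environment; /fjiremfursundiwi/ is unchanged.
Rule 4 (pre-rhotic lowering): /i/ is a high vowel immediately before /r/, so it lowers to [e]. /u/ is a high vowel immediately before /r/, so it lowers to [o]. /fjiremfursundiwi/ → fjeremforsundiwi.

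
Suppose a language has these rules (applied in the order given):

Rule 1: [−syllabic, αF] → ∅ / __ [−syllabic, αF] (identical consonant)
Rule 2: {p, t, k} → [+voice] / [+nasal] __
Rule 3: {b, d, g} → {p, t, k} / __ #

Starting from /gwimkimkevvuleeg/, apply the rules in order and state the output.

Rule 1 (degemination): /vv/ is a geminate; the first /v/ deletes. /gwimkimkevvuleeg/ → gwimkimkevuleeg.
Rule 2 (post-nasal voicing): /k/ is a voiceless stop immediately after the nasal /m/, so it voices to [g]. /k/ is a voiceless stop immediately after the nasal /m/, so it voices to [g]. /gwimkimkevuleeg/ → gwimgimgevuleeg.
Rule 3 (final devoicing): /g/ is a voiced stop in word-final position, so it devoices to [k]. /gwimgimgevuleeg/ → gwimgimgevuleek.

gwimgimgevuleek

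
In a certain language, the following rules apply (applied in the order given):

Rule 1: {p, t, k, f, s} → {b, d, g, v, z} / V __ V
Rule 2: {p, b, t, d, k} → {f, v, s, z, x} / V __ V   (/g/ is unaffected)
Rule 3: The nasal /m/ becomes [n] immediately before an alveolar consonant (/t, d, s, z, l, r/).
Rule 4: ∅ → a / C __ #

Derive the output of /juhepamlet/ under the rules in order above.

juhevanleta

Rule 1 (intervocalic voicing): /p/ is a voiceless obstruent between vowels /e/ and /a/, so it voices to [b]. /juhepamlet/ → juhebamlet.
Rule 2 (intervocalic spirantization): /b/ is a stop between vowels /e/ and /a/, so it spirantizes to the fricative [v]. /juhebamlet/ → juhevamlet.
Rule 3 (nasal place assimilation): /m/ precedes the alveolar consonant /l/, so it assimilates in place to [n]. /juhevamlet/ → juhevanlet.
Rule 4 (final a-epenthesis): the form ends in the consonant /t/, so [a] is inserted word-finally. /juhevanlet/ → juhevanleta.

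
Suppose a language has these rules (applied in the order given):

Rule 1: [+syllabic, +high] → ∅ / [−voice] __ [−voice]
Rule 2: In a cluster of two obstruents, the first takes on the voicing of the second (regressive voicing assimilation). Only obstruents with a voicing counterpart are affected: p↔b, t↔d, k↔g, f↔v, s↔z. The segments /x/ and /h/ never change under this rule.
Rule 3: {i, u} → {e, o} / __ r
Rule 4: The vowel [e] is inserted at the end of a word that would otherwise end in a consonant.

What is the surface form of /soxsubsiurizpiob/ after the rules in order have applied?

Rule 1 (high vowel syncope): no segment meets the environment; /soxsubsiurizpiob/ is unchanged.
Rule 2 (regressive voicing assimilation): /b/ precedes the voiceless obstruent /s/, so it devoices to [p] by assimilation. /z/ precedes the voiceless obstruent /p/, so it devoices to [s] by assimilation. /soxsubsiurizpiob/ → soxsupsiurispiob.
Rule 3 (pre-rhotic lowering): /u/ is a high vowel immediately before /r/, so it lowers to [o]. /soxsupsiurispiob/ → soxsupsiorispiob.
Rule 4 (final e-epenthesis): the form ends in the consonant /b/, so [e] is inserted word-finally. /soxsupsiorispiob/ → soxsupsiorispiobe.

soxsupsiorispiobe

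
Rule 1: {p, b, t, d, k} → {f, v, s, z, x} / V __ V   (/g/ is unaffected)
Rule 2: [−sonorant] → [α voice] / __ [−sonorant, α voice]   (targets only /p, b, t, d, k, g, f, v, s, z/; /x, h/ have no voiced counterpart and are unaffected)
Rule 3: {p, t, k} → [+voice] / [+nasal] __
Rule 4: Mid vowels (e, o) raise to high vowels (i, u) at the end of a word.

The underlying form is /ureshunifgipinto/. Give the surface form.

ureshunivgifindu

Rule 1 (intervocalic spirantization): /p/ is a stop between vowels /i/ and /i/, so it spirantizes to the fricative [f]. /ureshunifgipinto/ → ureshunifgifinto.
Rule 2 (regressive voicing assimilation): /f/ precedes the voiced obstruent /g/, so it voices to [v] by assimilation. /ureshunifgifinto/ → ureshunivgifinto.
Rule 3 (post-nasal voicing): /t/ is a voiceless stop immediately after the nasal /n/, so it voices to [d]. /ureshunivgifinto/ → ureshunivgifindo.
Rule 4 (final vowel raising): /o/ is a mid vowel in word-final position, so it raises to [u]. /ureshunivgifindo/ → ureshunivgifindu.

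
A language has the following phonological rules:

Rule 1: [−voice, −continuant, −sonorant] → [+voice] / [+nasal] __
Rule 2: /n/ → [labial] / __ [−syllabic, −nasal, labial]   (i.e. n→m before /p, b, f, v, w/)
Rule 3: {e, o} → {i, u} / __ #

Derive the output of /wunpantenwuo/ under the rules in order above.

wumbandemwuu

Rule 1 (post-nasal voicing): /p/ is a voiceless stop immediately after the nasal /n/, so it voices to [b]. /t/ is a voiceless stop immediately after the nasal /n/, so it voices to [d]. /wunpantenwuo/ → wunbandenwuo.
Rule 2 (nasal place assimilation): /n/ precedes the labial consonant /b/, so it assimilates in place to [m]. /n/ precedes the labial consonant /w/, so it assimilates in place to [m]. /wunbandenwuo/ → wumbandemwuo.
Rule 3 (final vowel raising): /o/ is a mid vowel in word-final position, so it raises to [u]. /wumbandemwuo/ → wumbandemwuu.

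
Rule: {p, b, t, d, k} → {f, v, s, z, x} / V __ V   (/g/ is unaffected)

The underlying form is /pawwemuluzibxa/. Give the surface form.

No segment of /pawwemuluzibxa/ meets the structural description of the rule, so the form surfaces unchanged.

pawwemuluzibxa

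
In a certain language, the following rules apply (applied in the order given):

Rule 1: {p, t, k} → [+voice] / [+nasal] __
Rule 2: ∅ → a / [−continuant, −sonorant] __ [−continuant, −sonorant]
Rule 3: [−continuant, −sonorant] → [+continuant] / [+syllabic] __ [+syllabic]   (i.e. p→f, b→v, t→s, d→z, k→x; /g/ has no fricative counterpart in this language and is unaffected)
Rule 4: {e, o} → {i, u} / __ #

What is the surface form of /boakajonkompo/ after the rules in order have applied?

boaxajongombu

Rule 1 (post-nasal voicing): /k/ is a voiceless stop immediately after the nasal /n/, so it voices to [g]. /p/ is a voiceless stop immediately after the nasal /m/, so it voices to [b]. /boakajonkompo/ → boakajongombo.
Rule 2 (stop-cluster a-epenthesis): no segment meets the environment; /boakajongombo/ is unchanged.
Rule 3 (intervocalic spirantization): /k/ is a stop between vowels /a/ and /a/, so it spirantizes to the fricative [x]. /boakajongombo/ → boaxajongombo.
Rule 4 (final vowel raising): /o/ is a mid vowel in word-final position, so it raises to [u]. /boaxajongombo/ → boaxajongombu.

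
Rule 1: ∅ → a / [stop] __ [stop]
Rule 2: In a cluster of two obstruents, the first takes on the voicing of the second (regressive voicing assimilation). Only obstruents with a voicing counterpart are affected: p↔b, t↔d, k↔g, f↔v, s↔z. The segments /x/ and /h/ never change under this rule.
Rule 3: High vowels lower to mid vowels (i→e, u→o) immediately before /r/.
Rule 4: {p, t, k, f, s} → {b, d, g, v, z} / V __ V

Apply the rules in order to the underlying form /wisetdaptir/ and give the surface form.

wizedadabader

Rule 1 (stop-cluster a-epenthesis): /t/ and /d/ form a stop–stop cluster, so [a] is inserted between them. /p/ and /t/ form a stop–stop cluster, so [a] is inserted between them. /wisetdaptir/ → wisetadapatir.
Rule 2 (regressive voicing assimilation): no segment meets the environment; /wisetadapatir/ is unchanged.
Rule 3 (pre-rhotic lowering): /i/ is a high vowel immediately before /r/, so it lowers to [e]. /wisetadapatir/ → wisetadapater.
Rule 4 (intervocalic voicing): /s/ is a voiceless obstruent between vowels /i/ and /e/, so it voices to [z]. /t/ is a voiceless obstruent between vowels /e/ and /a/, so it voices to [d]. /p/ is a voiceless obstruent between vowels /a/ and /a/, so it voices to [b]. /t/ is a voiceless obstruent between vowels /a/ and /e/, so it voices to [d]. /wisetadapater/ → wizedadabader.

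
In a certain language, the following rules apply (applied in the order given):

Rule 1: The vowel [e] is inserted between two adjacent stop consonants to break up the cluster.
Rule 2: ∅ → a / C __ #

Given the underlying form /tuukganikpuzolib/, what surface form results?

tuukeganikepuzoliba

Rule 1 (stop-cluster e-epenthesis): /k/ and /g/ form a stop–stop cluster, so [e] is inserted between them. /k/ and /p/ form a stop–stop cluster, so [e] is inserted between them. /tuukganikpuzolib/ → tuukeganikepuzolib.
Rule 2 (final a-epenthesis): the form ends in the consonant /b/, so [a] is inserted word-finally. /tuukeganikepuzolib/ → tuukeganikepuzoliba.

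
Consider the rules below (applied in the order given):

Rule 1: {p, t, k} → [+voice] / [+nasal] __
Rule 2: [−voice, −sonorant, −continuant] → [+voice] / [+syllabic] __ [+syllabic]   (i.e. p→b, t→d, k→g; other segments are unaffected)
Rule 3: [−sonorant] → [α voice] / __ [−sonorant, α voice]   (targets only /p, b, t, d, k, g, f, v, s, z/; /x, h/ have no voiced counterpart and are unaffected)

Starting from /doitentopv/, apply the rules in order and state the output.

doidendobv

Rule 1 (post-nasal voicing): /t/ is a voiceless stop immediately after the nasal /n/, so it voices to [d]. /doitentopv/ → doitendopv.
Rule 2 (intervocalic voicing): /t/ is a voiceless stop between vowels /i/ and /e/, so it voices to [d]. /doitendopv/ → doidendopv.
Rule 3 (regressive voicing assimilation): /p/ precedes the voiced obstruent /v/, so it voices to [b] by assimilation. /doidendopv/ → doidendobv.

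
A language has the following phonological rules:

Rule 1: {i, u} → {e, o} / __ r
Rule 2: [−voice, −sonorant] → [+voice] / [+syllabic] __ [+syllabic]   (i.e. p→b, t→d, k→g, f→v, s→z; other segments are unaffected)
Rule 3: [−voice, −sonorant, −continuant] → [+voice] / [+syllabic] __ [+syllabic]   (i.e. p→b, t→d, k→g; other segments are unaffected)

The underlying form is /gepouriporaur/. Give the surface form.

gebooriboraor

Rule 1 (pre-rhotic lowering): /u/ is a high vowel immediately before /r/, so it lowers to [o]. /u/ is a high vowel immediately before /r/, so it lowers to [o]. /gepouriporaur/ → gepooriporaor.
Rule 2 (intervocalic voicing): /p/ is a voiceless obstruent between vowels /e/ and /o/, so it voices to [b]. /p/ is a voiceless obstruent between vowels /i/ and /o/, so it voices to [b]. /gepooriporaor/ → gebooriboraor.
Rule 3 (intervocalic voicing): no segment meets the environment; /gebooriboraor/ is unchanged.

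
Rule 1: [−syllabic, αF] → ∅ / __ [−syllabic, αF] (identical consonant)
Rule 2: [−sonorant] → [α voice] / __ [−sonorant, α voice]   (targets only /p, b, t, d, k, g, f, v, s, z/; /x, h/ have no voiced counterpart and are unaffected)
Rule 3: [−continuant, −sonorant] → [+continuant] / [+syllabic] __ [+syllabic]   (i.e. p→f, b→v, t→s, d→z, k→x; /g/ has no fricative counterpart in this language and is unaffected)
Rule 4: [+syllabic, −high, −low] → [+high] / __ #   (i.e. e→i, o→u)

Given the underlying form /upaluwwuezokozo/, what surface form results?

Rule 1 (degemination): /ww/ is a geminate; the first /w/ deletes. /upaluwwuezokozo/ → upaluwuezokozo.
Rule 2 (regressive voicing assimilation): no segment meets the environment; /upaluwuezokozo/ is unchanged.
Rule 3 (intervocalic spirantization): /p/ is a stop between vowels /u/ and /a/, so it spirantizes to the fricative [f]. /k/ is a stop between vowels /o/ and /o/, so it spirantizes to the fricative [x]. /upaluwuezokozo/ → ufaluwuezoxozo.
Rule 4 (final vowel raising): /o/ is a mid vowel in word-final position, so it raises to [u]. /ufaluwuezoxozo/ → ufaluwuezoxozu.

ufaluwuezoxozu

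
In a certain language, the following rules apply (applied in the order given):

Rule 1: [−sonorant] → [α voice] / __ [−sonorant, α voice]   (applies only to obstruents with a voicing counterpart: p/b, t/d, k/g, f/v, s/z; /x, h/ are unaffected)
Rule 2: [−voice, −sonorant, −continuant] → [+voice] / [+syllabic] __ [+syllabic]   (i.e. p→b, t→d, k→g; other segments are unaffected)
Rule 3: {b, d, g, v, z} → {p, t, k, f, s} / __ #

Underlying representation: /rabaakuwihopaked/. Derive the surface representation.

Rule 1 (regressive voicing assimilation): no segment meets the environment; /rabaakuwihopaked/ is unchanged.
Rule 2 (intervocalic voicing): /k/ is a voiceless stop between vowels /a/ and /u/, so it voices to [g]. /p/ is a voiceless stop between vowels /o/ and /a/, so it voices to [b]. /k/ is a voiceless stop between vowels /a/ and /e/, so it voices to [g]. /rabaakuwihopaked/ → rabaaguwihobaged.
Rule 3 (final devoicing): /d/ is a voiced obstruent in word-final position, so it devoices to [t]. /rabaaguwihobaged/ → rabaaguwihobaget.

rabaaguwihobaget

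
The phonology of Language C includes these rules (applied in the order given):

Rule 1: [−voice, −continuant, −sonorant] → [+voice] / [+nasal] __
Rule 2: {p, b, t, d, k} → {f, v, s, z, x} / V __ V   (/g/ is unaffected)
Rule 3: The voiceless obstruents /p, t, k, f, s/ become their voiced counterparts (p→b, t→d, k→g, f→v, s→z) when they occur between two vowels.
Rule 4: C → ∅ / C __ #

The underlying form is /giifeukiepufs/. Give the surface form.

Rule 1 (post-nasal voicing): no segment meets the environment; /giifeukiepufs/ is unchanged.
Rule 2 (intervocalic spirantization): /k/ is a stop between vowels /u/ and /i/, so it spirantizes to the fricative [x]. /p/ is a stop between vowels /e/ and /u/, so it spirantizes to the fricative [f]. /giifeukiepufs/ → giifeuxiefufs.
Rule 3 (intervocalic voicing): /f/ is a voiceless obstruent between vowels /i/ and /e/, so it voices to [v]. /f/ is a voiceless obstruent between vowels /e/ and /u/, so it voices to [v]. /giifeuxiefufs/ → giiveuxievufs.
Rule 4 (final cluster simplification): /s/ is the second consonant of a word-final cluster /fs/, so it deletes. /giiveuxievufs/ → giiveuxievuf.

giiveuxievuf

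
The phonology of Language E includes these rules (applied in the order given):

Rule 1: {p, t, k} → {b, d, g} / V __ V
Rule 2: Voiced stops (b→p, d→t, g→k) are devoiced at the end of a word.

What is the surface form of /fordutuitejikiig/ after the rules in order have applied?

forduduidejigiik

Rule 1 (intervocalic voicing): /t/ is a voiceless stop between vowels /u/ and /u/, so it voices to [d]. /t/ is a voiceless stop between vowels /i/ and /e/, so it voices to [d]. /k/ is a voiceless stop between vowels /i/ and /i/, so it voices to [g]. /fordutuitejikiig/ → forduduidejigiig.
Rule 2 (final devoicing): /g/ is a voiced stop in word-final position, so it devoices to [k]. /forduduidejigiig/ → forduduidejigiik.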